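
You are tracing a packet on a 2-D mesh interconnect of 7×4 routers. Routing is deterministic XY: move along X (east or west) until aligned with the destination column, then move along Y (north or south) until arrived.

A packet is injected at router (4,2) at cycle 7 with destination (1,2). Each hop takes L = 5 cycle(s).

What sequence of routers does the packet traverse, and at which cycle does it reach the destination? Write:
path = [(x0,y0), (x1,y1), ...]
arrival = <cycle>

path = [(4,2), (3,2), (2,2), (1,2)]
arrival = 22

t=7: at (4,2)
t=12: at (3,2) after W
t=17: at (2,2) after W
t=22: at (1,2) after W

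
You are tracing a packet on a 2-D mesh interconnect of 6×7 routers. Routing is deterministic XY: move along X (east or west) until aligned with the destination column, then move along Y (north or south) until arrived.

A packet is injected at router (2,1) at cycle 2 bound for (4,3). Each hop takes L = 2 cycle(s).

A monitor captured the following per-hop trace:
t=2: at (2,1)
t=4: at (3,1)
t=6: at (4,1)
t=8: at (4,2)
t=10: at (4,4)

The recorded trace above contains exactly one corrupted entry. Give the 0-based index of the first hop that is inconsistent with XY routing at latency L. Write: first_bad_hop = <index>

hop 1: step (+1,+0), +2 cyc — ok
hop 2: step (+1,+0), +2 cyc — ok
hop 3: step (+0,+1), +2 cyc — ok
hop 4: step (+0,+2), +2 cyc — BAD: non-unit step

first_bad_hop = 4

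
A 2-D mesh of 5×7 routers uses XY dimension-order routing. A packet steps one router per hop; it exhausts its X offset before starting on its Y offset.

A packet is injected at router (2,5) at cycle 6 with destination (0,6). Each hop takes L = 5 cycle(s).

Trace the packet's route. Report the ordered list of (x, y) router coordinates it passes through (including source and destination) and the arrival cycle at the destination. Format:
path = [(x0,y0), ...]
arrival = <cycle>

path = [(2,5), (1,5), (0,5), (0,6)]
arrival = 21

  0. router=(2,5) cycle=6 (inject)
  1. router=(1,5) cycle=11 dir=W
  2. router=(0,5) cycle=16 dir=W
  3. router=(0,6) cycle=21 dir=N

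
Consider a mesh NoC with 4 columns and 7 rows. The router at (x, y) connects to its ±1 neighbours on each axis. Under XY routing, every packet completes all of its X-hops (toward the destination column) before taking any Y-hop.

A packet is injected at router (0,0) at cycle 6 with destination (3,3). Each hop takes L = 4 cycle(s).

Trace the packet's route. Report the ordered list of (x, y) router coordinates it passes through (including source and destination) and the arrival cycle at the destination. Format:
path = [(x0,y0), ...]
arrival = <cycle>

path = [(0,0), (1,0), (2,0), (3,0), (3,1), (3,2), (3,3)]
arrival = 30

src (0,0)  cyc=6
E→(1,0)  cyc=10
E→(2,0)  cyc=14
E→(3,0)  cyc=18
N→(3,1)  cyc=22
N→(3,2)  cyc=26
N→(3,3)  cyc=30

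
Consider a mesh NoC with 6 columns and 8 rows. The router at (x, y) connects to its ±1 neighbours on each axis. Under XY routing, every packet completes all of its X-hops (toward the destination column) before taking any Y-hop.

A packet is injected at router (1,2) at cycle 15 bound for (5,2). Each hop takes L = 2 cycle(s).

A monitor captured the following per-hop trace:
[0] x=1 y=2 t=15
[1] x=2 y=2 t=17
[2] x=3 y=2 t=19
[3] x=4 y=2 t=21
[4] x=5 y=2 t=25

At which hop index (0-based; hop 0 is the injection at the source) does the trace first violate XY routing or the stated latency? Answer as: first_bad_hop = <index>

  1: Δx=+1 Δy=+0 Δt=2 [ok]
  2: Δx=+1 Δy=+0 Δt=2 [ok]
  3: Δx=+1 Δy=+0 Δt=2 [ok]
  4: Δx=+1 Δy=+0 Δt=4 [BAD: Δcyc=4≠L]

first_bad_hop = 4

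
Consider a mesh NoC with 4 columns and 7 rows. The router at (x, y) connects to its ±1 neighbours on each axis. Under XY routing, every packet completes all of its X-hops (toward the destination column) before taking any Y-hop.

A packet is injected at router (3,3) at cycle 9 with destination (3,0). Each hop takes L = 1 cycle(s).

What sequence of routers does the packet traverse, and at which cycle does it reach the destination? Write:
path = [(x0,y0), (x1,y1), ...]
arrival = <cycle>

t=9: at (3,3)
t=10: at (3,2) after S
t=11: at (3,1) after S
t=12: at (3,0) after S

path = [(3,3), (3,2), (3,1), (3,0)]
arrival = 12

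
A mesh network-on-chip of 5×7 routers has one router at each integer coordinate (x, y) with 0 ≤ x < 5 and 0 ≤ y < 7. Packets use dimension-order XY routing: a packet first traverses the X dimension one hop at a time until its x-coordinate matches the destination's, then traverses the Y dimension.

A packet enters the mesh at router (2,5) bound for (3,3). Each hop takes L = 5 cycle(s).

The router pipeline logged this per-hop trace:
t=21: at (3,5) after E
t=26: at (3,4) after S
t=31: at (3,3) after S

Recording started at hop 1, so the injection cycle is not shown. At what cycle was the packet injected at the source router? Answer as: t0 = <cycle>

t0 = 16

The first recorded entry is hop 1 at cycle 21.
So t0 = 21 − 1·5 = 16.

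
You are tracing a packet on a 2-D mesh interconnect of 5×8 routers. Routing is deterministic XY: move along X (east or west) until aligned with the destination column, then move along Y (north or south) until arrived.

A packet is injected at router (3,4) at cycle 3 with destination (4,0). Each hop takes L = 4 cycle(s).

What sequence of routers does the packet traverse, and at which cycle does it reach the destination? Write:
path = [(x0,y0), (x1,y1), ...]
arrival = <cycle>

path = [(3,4), (4,4), (4,3), (4,2), (4,1), (4,0)]
arrival = 23

#0 — 3,4 | c3
#1 — 4,4 | c7 | E
#2 — 4,3 | c11 | S
#3 — 4,2 | c15 | S
#4 — 4,1 | c19 | S
#5 — 4,0 | c23 | S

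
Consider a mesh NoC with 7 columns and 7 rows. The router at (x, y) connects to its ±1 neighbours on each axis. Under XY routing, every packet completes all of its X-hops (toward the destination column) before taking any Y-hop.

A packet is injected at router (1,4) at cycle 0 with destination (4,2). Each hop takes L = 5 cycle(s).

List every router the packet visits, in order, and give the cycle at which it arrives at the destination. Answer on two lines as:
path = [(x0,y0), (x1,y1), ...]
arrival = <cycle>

t=0: at (1,4)
t=5: at (2,4) after E
t=10: at (3,4) after E
t=15: at (4,4) after E
t=20: at (4,3) after S
t=25: at (4,2) after S

path = [(1,4), (2,4), (3,4), (4,4), (4,3), (4,2)]
arrival = 25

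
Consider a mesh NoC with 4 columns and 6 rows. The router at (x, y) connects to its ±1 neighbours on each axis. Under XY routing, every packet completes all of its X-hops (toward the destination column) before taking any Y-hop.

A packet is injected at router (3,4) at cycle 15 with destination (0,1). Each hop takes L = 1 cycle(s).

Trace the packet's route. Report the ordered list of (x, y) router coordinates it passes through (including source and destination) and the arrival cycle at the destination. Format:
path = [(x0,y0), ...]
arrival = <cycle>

path = [(3,4), (2,4), (1,4), (0,4), (0,3), (0,2), (0,1)]
arrival = 21

src (3,4)  cyc=15
W→(2,4)  cyc=16
W→(1,4)  cyc=17
W→(0,4)  cyc=18
S→(0,3)  cyc=19
S→(0,2)  cyc=20
S→(0,1)  cyc=21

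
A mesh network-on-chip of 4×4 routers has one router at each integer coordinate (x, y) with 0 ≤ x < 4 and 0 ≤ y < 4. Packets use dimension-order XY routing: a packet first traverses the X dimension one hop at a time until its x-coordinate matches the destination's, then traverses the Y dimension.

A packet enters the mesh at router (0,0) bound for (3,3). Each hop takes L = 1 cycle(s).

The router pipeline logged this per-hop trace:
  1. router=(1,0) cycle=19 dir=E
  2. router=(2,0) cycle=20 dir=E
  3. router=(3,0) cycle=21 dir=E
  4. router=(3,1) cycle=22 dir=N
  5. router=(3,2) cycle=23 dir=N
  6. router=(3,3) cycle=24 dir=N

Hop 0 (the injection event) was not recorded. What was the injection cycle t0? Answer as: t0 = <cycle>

Hop 1 reached at cycle 19; hop k is at t0 + k·L.
Therefore t0 = 19 − L = 18.

t0 = 18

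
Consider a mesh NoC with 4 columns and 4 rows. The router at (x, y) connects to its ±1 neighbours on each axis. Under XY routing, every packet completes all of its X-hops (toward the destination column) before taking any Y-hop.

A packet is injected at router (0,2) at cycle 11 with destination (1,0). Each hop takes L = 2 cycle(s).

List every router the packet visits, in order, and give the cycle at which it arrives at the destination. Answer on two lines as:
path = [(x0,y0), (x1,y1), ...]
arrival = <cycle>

t=11: at (0,2)
t=13: at (1,2) after E
t=15: at (1,1) after S
t=17: at (1,0) after S

path = [(0,2), (1,2), (1,1), (1,0)]
arrival = 17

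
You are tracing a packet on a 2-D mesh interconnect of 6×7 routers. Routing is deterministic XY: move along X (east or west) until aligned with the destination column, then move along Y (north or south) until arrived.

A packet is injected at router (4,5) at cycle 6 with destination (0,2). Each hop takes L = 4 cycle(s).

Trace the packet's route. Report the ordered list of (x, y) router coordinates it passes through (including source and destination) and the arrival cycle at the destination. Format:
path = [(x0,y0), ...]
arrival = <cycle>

src (4,5)  cyc=6
W→(3,5)  cyc=10
W→(2,5)  cyc=14
W→(1,5)  cyc=18
W→(0,5)  cyc=22
S→(0,4)  cyc=26
S→(0,3)  cyc=30
S→(0,2)  cyc=34

path = [(4,5), (3,5), (2,5), (1,5), (0,5), (0,4), (0,3), (0,2)]
arrival = 34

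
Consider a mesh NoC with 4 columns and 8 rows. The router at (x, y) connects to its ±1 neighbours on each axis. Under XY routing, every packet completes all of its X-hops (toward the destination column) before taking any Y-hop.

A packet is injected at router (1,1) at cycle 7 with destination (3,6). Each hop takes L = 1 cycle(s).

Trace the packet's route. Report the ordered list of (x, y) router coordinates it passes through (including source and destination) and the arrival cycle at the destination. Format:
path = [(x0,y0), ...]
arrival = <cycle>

src (1,1)  cyc=7
E→(2,1)  cyc=8
E→(3,1)  cyc=9
N→(3,2)  cyc=10
N→(3,3)  cyc=11
N→(3,4)  cyc=12
N→(3,5)  cyc=13
N→(3,6)  cyc=14

path = [(1,1), (2,1), (3,1), (3,2), (3,3), (3,4), (3,5), (3,6)]
arrival = 14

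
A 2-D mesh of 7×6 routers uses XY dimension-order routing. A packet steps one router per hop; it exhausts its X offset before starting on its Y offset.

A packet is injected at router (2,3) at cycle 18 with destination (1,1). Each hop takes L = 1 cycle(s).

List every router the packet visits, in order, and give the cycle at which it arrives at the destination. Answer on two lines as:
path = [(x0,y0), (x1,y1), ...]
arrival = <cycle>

hop 0: (2,3) @ cyc 18
hop 1: (1,3) @ cyc 19  [W]
hop 2: (1,2) @ cyc 20  [S]
hop 3: (1,1) @ cyc 21  [S]

path = [(2,3), (1,3), (1,2), (1,1)]
arrival = 21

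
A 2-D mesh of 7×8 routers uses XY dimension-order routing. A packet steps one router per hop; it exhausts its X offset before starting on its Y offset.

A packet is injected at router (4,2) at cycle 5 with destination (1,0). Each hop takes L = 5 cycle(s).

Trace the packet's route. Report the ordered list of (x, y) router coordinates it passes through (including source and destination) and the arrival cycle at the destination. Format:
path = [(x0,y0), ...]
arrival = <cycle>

hop 0: (4,2) @ cyc 5
hop 1: (3,2) @ cyc 10  [W]
hop 2: (2,2) @ cyc 15  [W]
hop 3: (1,2) @ cyc 20  [W]
hop 4: (1,1) @ cyc 25  [S]
hop 5: (1,0) @ cyc 30  [S]

path = [(4,2), (3,2), (2,2), (1,2), (1,1), (1,0)]
arrival = 30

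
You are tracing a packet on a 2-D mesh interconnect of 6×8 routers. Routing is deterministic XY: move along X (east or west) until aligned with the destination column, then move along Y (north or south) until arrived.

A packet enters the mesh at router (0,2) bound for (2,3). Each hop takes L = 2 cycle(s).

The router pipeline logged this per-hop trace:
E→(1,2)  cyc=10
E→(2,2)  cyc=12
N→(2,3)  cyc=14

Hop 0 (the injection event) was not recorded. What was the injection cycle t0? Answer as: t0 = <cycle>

The first recorded entry is hop 1 at cycle 10.
t0 = cyc[1] − L = 10 − 2 = 8.

t0 = 8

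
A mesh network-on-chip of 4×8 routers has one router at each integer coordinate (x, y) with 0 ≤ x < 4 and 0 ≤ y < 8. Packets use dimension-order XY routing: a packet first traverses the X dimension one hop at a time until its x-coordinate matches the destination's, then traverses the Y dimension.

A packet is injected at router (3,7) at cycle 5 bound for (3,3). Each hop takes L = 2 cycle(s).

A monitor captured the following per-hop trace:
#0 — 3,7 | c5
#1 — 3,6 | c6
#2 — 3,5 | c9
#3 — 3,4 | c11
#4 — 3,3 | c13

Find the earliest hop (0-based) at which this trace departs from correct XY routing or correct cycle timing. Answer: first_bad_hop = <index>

check 1→ d=(0,-1) cyc+1: BAD: Δcyc=1≠L

first_bad_hop = 1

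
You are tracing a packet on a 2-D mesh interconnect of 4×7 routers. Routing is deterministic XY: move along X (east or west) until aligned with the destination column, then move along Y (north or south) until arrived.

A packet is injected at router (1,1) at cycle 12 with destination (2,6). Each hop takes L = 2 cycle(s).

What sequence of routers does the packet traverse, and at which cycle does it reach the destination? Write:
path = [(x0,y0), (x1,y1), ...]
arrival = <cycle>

#0 — 1,1 | c12
#1 — 2,1 | c14 | E
#2 — 2,2 | c16 | N
#3 — 2,3 | c18 | N
#4 — 2,4 | c20 | N
#5 — 2,5 | c22 | N
#6 — 2,6 | c24 | N

path = [(1,1), (2,1), (2,2), (2,3), (2,4), (2,5), (2,6)]
arrival = 24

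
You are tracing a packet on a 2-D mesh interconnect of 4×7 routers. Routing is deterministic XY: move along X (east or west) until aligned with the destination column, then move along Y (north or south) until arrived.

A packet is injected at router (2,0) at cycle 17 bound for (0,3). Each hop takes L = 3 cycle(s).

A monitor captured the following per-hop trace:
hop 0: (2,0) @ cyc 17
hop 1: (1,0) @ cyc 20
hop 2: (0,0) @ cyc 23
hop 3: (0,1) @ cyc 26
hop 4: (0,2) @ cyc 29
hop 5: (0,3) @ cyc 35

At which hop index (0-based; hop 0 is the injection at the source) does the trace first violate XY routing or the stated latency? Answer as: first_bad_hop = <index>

first_bad_hop = 5

check 1→ d=(-1,0) cyc+3: ok
check 2→ d=(-1,0) cyc+3: ok
check 3→ d=(0,1) cyc+3: ok
check 4→ d=(0,1) cyc+3: ok
check 5→ d=(0,1) cyc+6: BAD: Δcyc=6≠L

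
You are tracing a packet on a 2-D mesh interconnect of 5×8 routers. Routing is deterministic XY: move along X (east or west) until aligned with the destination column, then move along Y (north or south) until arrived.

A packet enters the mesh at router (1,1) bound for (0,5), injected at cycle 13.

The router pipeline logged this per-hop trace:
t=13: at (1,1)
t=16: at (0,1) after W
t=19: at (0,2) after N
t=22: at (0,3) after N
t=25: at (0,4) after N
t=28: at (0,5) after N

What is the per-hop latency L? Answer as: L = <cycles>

cyc[1] − cyc[0] = 16 − 13 = 3.
Per-hop latency L = Δcyc = 3.

L = 3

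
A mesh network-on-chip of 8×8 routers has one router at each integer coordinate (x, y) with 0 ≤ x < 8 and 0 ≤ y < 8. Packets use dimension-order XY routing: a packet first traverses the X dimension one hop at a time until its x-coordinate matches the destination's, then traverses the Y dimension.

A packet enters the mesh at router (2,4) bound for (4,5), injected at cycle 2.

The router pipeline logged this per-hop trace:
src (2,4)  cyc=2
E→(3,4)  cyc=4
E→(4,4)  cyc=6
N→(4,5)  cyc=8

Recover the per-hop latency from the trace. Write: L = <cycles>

L = 2

From hop 0 (2) to hop 1 (4): +2 cycles.
One hop costs L cycles, so L = 2.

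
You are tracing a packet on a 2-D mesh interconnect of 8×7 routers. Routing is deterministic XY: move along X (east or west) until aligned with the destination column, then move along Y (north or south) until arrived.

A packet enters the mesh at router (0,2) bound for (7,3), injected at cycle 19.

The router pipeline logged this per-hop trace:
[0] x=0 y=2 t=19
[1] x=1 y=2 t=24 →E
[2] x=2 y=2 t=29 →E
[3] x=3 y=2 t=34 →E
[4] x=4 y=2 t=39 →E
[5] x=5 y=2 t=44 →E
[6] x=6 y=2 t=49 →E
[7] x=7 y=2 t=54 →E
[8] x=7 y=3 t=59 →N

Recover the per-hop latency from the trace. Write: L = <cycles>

L = 5

Between hops 0 and 1 the cycle counter advances 24 − 19 = 5.
Each hop adds L, hence L = 5.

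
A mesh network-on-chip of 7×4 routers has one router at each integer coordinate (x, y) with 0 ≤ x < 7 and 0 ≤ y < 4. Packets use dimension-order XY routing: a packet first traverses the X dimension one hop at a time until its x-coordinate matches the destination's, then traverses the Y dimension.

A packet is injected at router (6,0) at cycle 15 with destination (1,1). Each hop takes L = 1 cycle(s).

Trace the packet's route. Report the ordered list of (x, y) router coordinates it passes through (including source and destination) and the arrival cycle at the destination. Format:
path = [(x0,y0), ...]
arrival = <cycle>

  0. router=(6,0) cycle=15 (inject)
  1. router=(5,0) cycle=16 dir=W
  2. router=(4,0) cycle=17 dir=W
  3. router=(3,0) cycle=18 dir=W
  4. router=(2,0) cycle=19 dir=W
  5. router=(1,0) cycle=20 dir=W
  6. router=(1,1) cycle=21 dir=N

path = [(6,0), (5,0), (4,0), (3,0), (2,0), (1,0), (1,1)]
arrival = 21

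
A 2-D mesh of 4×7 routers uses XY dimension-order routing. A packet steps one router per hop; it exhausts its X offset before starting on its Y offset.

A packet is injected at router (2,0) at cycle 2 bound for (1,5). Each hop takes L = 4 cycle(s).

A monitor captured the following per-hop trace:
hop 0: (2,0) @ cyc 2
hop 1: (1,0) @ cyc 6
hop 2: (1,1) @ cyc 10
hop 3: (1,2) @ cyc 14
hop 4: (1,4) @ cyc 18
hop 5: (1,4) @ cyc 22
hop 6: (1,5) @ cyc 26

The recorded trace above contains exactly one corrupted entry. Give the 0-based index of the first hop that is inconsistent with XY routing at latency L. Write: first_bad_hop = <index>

first_bad_hop = 4

check 1→ d=(-1,0) cyc+4: ok
check 2→ d=(0,1) cyc+4: ok
check 3→ d=(0,1) cyc+4: ok
check 4→ d=(0,2) cyc+4: BAD: non-unit step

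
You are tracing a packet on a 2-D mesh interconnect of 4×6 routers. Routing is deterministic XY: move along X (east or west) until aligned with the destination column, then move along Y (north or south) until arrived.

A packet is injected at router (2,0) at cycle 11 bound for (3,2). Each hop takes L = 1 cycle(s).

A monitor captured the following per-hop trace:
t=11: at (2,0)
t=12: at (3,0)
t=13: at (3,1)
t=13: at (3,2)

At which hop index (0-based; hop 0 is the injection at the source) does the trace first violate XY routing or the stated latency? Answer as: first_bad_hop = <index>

first_bad_hop = 3

[1] (+1,+0) / 1c ⇒ ok
[2] (+0,+1) / 1c ⇒ ok
[3] (+0,+1) / 0c ⇒ BAD: Δcyc=0≠L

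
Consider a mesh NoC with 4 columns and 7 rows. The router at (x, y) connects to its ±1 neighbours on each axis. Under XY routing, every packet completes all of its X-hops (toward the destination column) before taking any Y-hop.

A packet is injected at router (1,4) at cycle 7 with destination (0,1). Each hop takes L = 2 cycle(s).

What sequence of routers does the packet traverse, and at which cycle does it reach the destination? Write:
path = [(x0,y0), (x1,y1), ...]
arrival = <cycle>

path = [(1,4), (0,4), (0,3), (0,2), (0,1)]
arrival = 15

hop 0: (1,4) @ cyc 7
hop 1: (0,4) @ cyc 9  [W]
hop 2: (0,3) @ cyc 11  [S]
hop 3: (0,2) @ cyc 13  [S]
hop 4: (0,1) @ cyc 15  [S]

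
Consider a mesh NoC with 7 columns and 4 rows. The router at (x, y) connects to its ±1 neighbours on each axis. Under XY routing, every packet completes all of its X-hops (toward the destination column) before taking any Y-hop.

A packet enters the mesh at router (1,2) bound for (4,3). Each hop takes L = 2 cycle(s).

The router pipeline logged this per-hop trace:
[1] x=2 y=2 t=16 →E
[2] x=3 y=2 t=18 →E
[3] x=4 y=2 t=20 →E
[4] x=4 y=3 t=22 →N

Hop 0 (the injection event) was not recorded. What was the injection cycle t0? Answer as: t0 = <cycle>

At hop 1 the cycle is 16; in general cyc_k = t0 + kL.
t0 = cyc[1] − L = 16 − 2 = 14.

t0 = 14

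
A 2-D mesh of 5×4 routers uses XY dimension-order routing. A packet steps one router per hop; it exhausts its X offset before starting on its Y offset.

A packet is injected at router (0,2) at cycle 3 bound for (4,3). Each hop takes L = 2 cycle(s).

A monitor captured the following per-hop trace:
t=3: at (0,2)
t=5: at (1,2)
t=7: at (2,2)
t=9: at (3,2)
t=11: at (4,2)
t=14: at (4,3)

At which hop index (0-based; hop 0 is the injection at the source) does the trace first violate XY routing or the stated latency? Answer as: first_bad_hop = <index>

  1: Δx=+1 Δy=+0 Δt=2 [ok]
  2: Δx=+1 Δy=+0 Δt=2 [ok]
  3: Δx=+1 Δy=+0 Δt=2 [ok]
  4: Δx=+1 Δy=+0 Δt=2 [ok]
  5: Δx=+0 Δy=+1 Δt=3 [BAD: Δcyc=3≠L]

first_bad_hop = 5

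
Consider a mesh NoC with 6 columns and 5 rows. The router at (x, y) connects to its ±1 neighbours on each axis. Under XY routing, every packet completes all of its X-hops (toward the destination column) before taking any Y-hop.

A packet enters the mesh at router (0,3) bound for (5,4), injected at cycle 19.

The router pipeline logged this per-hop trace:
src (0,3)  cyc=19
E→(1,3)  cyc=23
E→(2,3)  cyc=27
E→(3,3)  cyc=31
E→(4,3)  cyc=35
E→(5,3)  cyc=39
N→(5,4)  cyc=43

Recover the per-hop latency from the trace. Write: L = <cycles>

Between hops 0 and 1 the cycle counter advances 23 − 19 = 4.
Per-hop latency L = Δcyc = 4.

L = 4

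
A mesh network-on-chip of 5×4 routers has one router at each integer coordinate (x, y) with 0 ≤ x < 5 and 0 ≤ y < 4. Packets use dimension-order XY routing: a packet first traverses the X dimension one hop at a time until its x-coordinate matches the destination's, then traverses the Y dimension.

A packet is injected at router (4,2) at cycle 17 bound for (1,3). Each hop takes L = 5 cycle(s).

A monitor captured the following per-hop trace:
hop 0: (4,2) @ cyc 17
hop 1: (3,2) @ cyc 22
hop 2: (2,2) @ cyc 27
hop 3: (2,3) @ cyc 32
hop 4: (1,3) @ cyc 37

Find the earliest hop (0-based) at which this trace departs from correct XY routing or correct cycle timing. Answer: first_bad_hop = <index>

first_bad_hop = 3

[1] (-1,+0) / 5c ⇒ ok
[2] (-1,+0) / 5c ⇒ ok
[3] (+0,+1) / 5c ⇒ BAD: Y-move but x=2≠1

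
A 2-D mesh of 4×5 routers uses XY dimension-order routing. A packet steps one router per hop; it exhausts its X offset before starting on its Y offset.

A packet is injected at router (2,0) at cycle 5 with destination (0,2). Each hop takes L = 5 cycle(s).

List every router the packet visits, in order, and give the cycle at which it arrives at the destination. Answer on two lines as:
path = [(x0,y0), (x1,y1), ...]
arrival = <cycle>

path = [(2,0), (1,0), (0,0), (0,1), (0,2)]
arrival = 25

hop 0: (2,0) @ cyc 5
hop 1: (1,0) @ cyc 10  [W]
hop 2: (0,0) @ cyc 15  [W]
hop 3: (0,1) @ cyc 20  [N]
hop 4: (0,2) @ cyc 25  [N]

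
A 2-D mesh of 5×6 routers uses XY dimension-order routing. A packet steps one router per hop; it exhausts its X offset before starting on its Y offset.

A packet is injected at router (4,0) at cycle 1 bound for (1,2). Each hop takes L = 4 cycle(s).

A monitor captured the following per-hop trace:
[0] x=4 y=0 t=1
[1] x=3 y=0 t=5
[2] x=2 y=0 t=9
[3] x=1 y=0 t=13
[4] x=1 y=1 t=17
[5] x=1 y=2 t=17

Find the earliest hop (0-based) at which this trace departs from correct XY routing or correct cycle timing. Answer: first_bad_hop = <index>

first_bad_hop = 5

check 1→ d=(-1,0) cyc+4: ok
check 2→ d=(-1,0) cyc+4: ok
check 3→ d=(-1,0) cyc+4: ok
check 4→ d=(0,1) cyc+4: ok
check 5→ d=(0,1) cyc+0: BAD: Δcyc=0≠L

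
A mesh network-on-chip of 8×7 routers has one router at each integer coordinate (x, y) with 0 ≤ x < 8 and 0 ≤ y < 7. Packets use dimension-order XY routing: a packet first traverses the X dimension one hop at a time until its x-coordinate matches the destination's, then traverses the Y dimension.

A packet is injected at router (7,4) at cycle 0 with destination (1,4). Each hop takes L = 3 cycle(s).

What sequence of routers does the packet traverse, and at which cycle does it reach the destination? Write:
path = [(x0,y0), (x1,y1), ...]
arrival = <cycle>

path = [(7,4), (6,4), (5,4), (4,4), (3,4), (2,4), (1,4)]
arrival = 18

t=0: at (7,4)
t=3: at (6,4) after W
t=6: at (5,4) after W
t=9: at (4,4) after W
t=12: at (3,4) after W
t=15: at (2,4) after W
t=18: at (1,4) after W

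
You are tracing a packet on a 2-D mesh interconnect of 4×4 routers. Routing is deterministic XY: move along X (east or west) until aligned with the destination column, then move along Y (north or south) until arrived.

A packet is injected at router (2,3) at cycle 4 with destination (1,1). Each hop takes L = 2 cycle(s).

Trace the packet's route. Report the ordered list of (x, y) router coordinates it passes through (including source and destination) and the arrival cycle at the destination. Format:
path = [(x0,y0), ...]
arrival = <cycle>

  0. router=(2,3) cycle=4 (inject)
  1. router=(1,3) cycle=6 dir=W
  2. router=(1,2) cycle=8 dir=S
  3. router=(1,1) cycle=10 dir=S

path = [(2,3), (1,3), (1,2), (1,1)]
arrival = 10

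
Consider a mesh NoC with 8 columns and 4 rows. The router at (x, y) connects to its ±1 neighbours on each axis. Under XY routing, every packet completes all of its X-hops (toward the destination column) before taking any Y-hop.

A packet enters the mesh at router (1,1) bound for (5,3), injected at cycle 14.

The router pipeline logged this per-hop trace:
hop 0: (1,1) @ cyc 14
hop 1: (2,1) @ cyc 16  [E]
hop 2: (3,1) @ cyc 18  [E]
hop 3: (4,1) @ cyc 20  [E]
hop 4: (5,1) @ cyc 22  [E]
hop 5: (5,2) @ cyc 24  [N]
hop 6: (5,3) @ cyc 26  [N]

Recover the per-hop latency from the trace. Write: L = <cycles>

L = 2

Δcyc across hop 0→1: 16 − 14 = 2.
Each hop adds L, hence L = 2.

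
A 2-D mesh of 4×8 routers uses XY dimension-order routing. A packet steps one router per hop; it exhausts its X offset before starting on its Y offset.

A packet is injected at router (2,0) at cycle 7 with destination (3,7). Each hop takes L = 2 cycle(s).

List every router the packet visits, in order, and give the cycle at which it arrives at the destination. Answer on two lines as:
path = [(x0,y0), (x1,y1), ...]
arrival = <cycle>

path = [(2,0), (3,0), (3,1), (3,2), (3,3), (3,4), (3,5), (3,6), (3,7)]
arrival = 23

  0. router=(2,0) cycle=7 (inject)
  1. router=(3,0) cycle=9 dir=E
  2. router=(3,1) cycle=11 dir=N
  3. router=(3,2) cycle=13 dir=N
  4. router=(3,3) cycle=15 dir=N
  5. router=(3,4) cycle=17 dir=N
  6. router=(3,5) cycle=19 dir=N
  7. router=(3,6) cycle=21 dir=N
  8. router=(3,7) cycle=23 dir=N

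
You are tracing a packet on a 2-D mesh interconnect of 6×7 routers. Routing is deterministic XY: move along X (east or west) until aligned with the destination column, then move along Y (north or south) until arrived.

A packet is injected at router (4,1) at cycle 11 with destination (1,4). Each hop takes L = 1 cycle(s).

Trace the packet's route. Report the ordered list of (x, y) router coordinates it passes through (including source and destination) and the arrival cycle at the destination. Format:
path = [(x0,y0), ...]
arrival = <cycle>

[0] x=4 y=1 t=11
[1] x=3 y=1 t=12 →W
[2] x=2 y=1 t=13 →W
[3] x=1 y=1 t=14 →W
[4] x=1 y=2 t=15 →N
[5] x=1 y=3 t=16 →N
[6] x=1 y=4 t=17 →N

path = [(4,1), (3,1), (2,1), (1,1), (1,2), (1,3), (1,4)]
arrival = 17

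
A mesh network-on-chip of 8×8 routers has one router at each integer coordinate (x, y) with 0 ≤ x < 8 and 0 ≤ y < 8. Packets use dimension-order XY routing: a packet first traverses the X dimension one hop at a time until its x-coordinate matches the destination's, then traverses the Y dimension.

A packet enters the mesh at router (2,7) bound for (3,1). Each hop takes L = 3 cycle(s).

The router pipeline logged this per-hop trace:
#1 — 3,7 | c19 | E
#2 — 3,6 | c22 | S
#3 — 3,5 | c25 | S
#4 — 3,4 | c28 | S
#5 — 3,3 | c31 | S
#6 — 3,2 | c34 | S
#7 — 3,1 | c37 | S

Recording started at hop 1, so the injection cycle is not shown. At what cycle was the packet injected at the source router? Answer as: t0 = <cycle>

t0 = 16

The first recorded entry is hop 1 at cycle 19.
So t0 = 19 − 1·3 = 16.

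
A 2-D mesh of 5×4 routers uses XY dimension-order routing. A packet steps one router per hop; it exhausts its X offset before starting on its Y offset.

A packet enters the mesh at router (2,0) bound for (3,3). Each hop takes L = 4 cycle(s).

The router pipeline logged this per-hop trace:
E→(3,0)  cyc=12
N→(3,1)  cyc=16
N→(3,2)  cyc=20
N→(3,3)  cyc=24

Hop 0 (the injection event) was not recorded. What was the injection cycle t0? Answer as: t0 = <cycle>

t0 = 8

Hop 1 reached at cycle 12; hop k is at t0 + k·L.
So t0 = 12 − 1·4 = 8.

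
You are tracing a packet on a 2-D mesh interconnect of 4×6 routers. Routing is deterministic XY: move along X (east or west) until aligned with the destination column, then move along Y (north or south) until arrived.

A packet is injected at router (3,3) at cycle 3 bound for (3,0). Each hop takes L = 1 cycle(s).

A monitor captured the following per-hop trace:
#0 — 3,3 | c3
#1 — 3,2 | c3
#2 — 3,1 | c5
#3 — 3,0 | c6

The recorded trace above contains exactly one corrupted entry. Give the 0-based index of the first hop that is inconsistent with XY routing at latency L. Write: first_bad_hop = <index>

first_bad_hop = 1

[1] (+0,-1) / 0c ⇒ BAD: Δcyc=0≠L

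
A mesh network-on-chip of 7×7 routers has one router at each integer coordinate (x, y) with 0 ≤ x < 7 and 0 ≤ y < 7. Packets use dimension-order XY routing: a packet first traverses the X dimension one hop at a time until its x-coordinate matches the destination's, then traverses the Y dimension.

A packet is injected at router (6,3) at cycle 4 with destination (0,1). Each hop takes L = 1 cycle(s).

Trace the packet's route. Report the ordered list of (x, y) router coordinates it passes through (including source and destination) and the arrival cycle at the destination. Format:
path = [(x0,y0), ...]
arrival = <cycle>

path = [(6,3), (5,3), (4,3), (3,3), (2,3), (1,3), (0,3), (0,2), (0,1)]
arrival = 12

hop 0: (6,3) @ cyc 4
hop 1: (5,3) @ cyc 5  [W]
hop 2: (4,3) @ cyc 6  [W]
hop 3: (3,3) @ cyc 7  [W]
hop 4: (2,3) @ cyc 8  [W]
hop 5: (1,3) @ cyc 9  [W]
hop 6: (0,3) @ cyc 10  [W]
hop 7: (0,2) @ cyc 11  [S]
hop 8: (0,1) @ cyc 12  [S]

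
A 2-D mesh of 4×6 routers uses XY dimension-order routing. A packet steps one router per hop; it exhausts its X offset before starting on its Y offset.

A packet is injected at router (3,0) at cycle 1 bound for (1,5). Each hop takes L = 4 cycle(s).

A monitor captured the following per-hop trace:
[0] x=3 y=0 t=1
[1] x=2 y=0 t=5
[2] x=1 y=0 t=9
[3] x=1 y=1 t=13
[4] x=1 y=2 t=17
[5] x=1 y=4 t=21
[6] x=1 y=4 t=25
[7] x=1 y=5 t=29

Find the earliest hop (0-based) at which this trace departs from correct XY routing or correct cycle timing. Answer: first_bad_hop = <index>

check 1→ d=(-1,0) cyc+4: ok
check 2→ d=(-1,0) cyc+4: ok
check 3→ d=(0,1) cyc+4: ok
check 4→ d=(0,1) cyc+4: ok
check 5→ d=(0,2) cyc+4: BAD: non-unit step

first_bad_hop = 5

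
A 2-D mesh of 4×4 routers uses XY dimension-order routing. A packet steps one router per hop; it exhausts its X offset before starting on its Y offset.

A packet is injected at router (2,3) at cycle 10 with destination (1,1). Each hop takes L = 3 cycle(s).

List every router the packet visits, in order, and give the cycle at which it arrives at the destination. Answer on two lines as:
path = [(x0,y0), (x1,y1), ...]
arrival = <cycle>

src (2,3)  cyc=10
W→(1,3)  cyc=13
S→(1,2)  cyc=16
S→(1,1)  cyc=19

path = [(2,3), (1,3), (1,2), (1,1)]
arrival = 19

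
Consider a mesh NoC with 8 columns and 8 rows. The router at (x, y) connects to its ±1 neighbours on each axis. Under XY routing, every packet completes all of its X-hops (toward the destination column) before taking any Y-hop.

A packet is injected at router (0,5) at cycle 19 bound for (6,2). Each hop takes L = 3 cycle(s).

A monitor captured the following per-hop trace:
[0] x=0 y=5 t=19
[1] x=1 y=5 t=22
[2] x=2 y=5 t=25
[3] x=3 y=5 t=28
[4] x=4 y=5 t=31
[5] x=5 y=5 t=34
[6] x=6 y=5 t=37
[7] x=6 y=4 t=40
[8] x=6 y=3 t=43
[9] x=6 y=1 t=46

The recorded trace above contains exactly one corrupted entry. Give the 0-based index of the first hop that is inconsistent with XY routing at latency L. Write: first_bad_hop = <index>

first_bad_hop = 9

[1] (+1,+0) / 3c ⇒ ok
[2] (+1,+0) / 3c ⇒ ok
[3] (+1,+0) / 3c ⇒ ok
[4] (+1,+0) / 3c ⇒ ok
[5] (+1,+0) / 3c ⇒ ok
[6] (+1,+0) / 3c ⇒ ok
[7] (+0,-1) / 3c ⇒ ok
[8] (+0,-1) / 3c ⇒ ok
[9] (+0,-2) / 3c ⇒ BAD: non-unit step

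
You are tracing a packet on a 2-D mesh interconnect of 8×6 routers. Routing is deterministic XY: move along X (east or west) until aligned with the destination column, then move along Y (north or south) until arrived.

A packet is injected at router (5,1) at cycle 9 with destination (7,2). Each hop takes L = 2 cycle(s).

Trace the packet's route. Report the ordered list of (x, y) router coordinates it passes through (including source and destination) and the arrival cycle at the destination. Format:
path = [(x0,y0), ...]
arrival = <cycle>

  0. router=(5,1) cycle=9 (inject)
  1. router=(6,1) cycle=11 dir=E
  2. router=(7,1) cycle=13 dir=E
  3. router=(7,2) cycle=15 dir=N

path = [(5,1), (6,1), (7,1), (7,2)]
arrival = 15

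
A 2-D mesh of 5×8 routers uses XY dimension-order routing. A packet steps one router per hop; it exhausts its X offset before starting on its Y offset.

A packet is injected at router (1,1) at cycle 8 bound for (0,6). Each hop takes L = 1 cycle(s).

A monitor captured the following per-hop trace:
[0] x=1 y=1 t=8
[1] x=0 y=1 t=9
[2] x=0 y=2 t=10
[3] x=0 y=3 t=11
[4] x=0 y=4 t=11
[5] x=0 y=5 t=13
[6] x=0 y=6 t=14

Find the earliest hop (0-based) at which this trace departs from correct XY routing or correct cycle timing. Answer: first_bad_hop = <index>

  1: Δx=-1 Δy=+0 Δt=1 [ok]
  2: Δx=+0 Δy=+1 Δt=1 [ok]
  3: Δx=+0 Δy=+1 Δt=1 [ok]
  4: Δx=+0 Δy=+1 Δt=0 [BAD: Δcyc=0≠L]

first_bad_hop = 4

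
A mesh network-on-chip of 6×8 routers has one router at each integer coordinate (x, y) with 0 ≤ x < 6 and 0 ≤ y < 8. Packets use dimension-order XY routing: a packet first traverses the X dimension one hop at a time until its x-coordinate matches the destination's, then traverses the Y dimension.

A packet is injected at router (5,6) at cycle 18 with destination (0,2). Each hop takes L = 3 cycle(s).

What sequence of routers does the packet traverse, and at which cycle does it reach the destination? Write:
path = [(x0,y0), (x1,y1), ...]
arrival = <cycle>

  0. router=(5,6) cycle=18 (inject)
  1. router=(4,6) cycle=21 dir=W
  2. router=(3,6) cycle=24 dir=W
  3. router=(2,6) cycle=27 dir=W
  4. router=(1,6) cycle=30 dir=W
  5. router=(0,6) cycle=33 dir=W
  6. router=(0,5) cycle=36 dir=S
  7. router=(0,4) cycle=39 dir=S
  8. router=(0,3) cycle=42 dir=S
  9. router=(0,2) cycle=45 dir=S

path = [(5,6), (4,6), (3,6), (2,6), (1,6), (0,6), (0,5), (0,4), (0,3), (0,2)]
arrival = 45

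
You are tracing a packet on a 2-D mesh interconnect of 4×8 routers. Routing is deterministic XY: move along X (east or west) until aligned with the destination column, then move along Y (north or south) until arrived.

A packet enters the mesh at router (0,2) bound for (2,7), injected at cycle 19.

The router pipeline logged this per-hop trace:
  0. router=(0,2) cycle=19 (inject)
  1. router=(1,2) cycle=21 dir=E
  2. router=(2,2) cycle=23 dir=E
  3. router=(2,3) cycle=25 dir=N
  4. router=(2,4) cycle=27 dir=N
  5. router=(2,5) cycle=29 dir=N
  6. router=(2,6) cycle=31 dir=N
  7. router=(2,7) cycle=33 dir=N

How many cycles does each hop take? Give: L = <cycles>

cyc[1] − cyc[0] = 21 − 19 = 2.
That increment is L by definition: L = 2.

L = 2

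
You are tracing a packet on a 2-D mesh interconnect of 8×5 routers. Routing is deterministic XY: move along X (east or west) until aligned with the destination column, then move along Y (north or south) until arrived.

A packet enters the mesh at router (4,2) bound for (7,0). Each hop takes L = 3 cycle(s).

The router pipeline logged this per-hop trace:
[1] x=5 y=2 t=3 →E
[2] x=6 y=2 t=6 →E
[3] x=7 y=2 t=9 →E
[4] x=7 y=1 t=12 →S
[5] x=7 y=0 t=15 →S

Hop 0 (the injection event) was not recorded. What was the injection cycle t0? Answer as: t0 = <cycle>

Hop 1 reached at cycle 3; hop k is at t0 + k·L.
t0 = cyc[1] − L = 3 − 3 = 0.

t0 = 0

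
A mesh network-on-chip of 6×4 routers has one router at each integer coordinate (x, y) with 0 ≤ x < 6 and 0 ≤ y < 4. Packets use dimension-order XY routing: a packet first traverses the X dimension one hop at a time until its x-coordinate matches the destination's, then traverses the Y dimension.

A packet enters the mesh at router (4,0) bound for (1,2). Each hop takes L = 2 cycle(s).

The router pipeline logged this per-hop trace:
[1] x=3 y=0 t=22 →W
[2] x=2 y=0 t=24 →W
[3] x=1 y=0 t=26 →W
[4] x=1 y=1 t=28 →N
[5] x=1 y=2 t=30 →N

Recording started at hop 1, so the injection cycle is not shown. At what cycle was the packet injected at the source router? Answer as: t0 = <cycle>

The first recorded entry is hop 1 at cycle 22.
Therefore t0 = 22 − L = 20.

t0 = 20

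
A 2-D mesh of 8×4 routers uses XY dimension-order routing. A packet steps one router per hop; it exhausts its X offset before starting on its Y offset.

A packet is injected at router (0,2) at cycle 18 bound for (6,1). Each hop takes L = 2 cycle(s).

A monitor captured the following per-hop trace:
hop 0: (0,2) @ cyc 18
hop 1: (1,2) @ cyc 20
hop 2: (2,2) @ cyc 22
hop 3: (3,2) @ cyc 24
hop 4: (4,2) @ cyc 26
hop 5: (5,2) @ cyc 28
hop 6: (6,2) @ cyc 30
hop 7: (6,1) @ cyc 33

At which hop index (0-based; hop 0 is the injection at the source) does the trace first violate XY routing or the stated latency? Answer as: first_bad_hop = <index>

[1] (+1,+0) / 2c ⇒ ok
[2] (+1,+0) / 2c ⇒ ok
[3] (+1,+0) / 2c ⇒ ok
[4] (+1,+0) / 2c ⇒ ok
[5] (+1,+0) / 2c ⇒ ok
[6] (+1,+0) / 2c ⇒ ok
[7] (+0,-1) / 3c ⇒ BAD: Δcyc=3≠L

first_bad_hop = 7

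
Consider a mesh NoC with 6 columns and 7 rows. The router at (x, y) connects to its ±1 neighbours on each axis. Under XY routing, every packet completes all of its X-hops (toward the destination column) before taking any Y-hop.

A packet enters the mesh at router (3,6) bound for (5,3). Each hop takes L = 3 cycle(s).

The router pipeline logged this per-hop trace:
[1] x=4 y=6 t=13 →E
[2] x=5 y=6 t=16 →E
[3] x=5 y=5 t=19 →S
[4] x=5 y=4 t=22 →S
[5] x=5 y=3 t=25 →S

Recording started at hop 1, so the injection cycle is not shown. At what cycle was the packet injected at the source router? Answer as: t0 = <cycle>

Hop 1 reached at cycle 13; hop k is at t0 + k·L.
Therefore t0 = 13 − L = 10.

t0 = 10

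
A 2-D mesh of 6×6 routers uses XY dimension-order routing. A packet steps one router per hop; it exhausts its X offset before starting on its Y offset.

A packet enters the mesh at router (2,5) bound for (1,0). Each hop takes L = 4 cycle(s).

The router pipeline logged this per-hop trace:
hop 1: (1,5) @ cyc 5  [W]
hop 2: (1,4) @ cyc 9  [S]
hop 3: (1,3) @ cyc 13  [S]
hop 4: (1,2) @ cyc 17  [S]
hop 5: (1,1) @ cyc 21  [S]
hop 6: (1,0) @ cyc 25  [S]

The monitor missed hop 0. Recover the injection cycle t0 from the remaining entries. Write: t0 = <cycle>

t0 = 1

The first recorded entry is hop 1 at cycle 5.
Subtract one hop: t0 = 5 − 4 = 1.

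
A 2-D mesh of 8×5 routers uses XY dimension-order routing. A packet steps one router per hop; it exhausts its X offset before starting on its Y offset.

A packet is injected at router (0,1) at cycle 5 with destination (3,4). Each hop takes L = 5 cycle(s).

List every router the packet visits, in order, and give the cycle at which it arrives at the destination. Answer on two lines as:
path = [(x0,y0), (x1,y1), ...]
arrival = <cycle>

path = [(0,1), (1,1), (2,1), (3,1), (3,2), (3,3), (3,4)]
arrival = 35

hop 0: (0,1) @ cyc 5
hop 1: (1,1) @ cyc 10  [E]
hop 2: (2,1) @ cyc 15  [E]
hop 3: (3,1) @ cyc 20  [E]
hop 4: (3,2) @ cyc 25  [N]
hop 5: (3,3) @ cyc 30  [N]
hop 6: (3,4) @ cyc 35  [N]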